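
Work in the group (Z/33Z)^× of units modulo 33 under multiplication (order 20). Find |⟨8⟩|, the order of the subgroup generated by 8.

10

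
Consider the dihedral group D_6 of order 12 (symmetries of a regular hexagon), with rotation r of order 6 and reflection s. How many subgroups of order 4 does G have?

3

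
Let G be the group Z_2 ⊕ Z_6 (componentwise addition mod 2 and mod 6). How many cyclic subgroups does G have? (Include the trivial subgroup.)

A cyclic subgroup of order d is generated by each of its φ(d) elements of order d, so the cyclic subgroups of order d number (#elements of order d)/φ(d).
Cyclic subgroups by order — order 1: 1; order 2: 3; order 3: 1; order 6: 3.
Total: 8.

8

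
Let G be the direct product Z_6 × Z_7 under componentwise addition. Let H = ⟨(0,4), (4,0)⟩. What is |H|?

21

|⟨(0,4)⟩| = 7 and |⟨(4,0)⟩| = 3, so |H| is a multiple of lcm(7, 3) = 21 and divides |G| = 42.
Closing under the operation: H = {(0,0), (0,1), (0,2), (0,3), (0,4), (0,5), (0,6), (2,0), (2,1), (2,2), (2,3), (2,4), (2,5), (2,6), (4,0), (4,1), (4,2), (4,3), (4,4), (4,5), (4,6)}, so |H| = 21.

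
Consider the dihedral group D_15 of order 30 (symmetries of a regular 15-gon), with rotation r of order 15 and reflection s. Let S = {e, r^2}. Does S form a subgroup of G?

No

r^2 ∈ S but its inverse r^13 ∉ S, so S is not a subgroup.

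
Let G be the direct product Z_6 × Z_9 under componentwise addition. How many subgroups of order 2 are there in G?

|G| = 54 and 2 | 54, so subgroups of order 2 are possible by Lagrange.
The subgroups of order 2 are: {(0,0), (3,0)}.
So G has 1 subgroup of order 2.

1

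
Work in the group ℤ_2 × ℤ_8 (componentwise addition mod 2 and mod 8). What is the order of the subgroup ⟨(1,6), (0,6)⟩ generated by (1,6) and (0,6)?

8

|⟨(1,6)⟩| = 4 and |⟨(0,6)⟩| = 4, so |H| is a multiple of lcm(4, 4) = 4 and divides |G| = 16.
Closing under the operation: H = {(0,0), (0,2), (0,4), (0,6), (1,0), (1,2), (1,4), (1,6)}, so |H| = 8.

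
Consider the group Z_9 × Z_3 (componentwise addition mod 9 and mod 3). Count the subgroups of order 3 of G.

|G| = 27 and 3 | 27, so subgroups of order 3 are possible by Lagrange.
The subgroups of order 3 are: {(0,0), (0,1), (0,2)}; {(0,0), (3,0), (6,0)}; {(0,0), (3,1), (6,2)}; {(0,0), (3,2), (6,1)}.
So G has 4 subgroups of order 3.

4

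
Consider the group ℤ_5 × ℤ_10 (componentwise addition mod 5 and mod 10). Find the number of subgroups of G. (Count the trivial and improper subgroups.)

16

|G| = 50, so by Lagrange every subgroup order divides 50. Divisors: 1, 2, 5, 10, 25, 50.
Subgroups by order — order 1: 1; order 2: 1; order 5: 6; order 10: 6; order 25: 1; order 50: 1.
Total: 1 + 1 + 6 + 6 + 1 + 1 = 16.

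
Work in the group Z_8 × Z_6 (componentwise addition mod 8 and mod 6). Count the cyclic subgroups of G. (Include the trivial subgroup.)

16

Group the elements of G by the cyclic subgroup they generate; each cyclic subgroup of order d accounts for φ(d) elements.
Cyclic subgroups by order — order 1: 1; order 2: 3; order 3: 1; order 4: 2; order 6: 3; order 8: 2; order 12: 2; order 24: 2.
Total: 16.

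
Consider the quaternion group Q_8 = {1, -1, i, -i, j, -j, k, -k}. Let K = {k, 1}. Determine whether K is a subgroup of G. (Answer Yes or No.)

k ∈ K but its inverse -k ∉ K, so K is not a subgroup.

No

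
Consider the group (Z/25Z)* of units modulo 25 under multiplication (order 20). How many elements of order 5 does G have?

The elements of order 5 are: 6, 11, 16, 21.
That's 4.

4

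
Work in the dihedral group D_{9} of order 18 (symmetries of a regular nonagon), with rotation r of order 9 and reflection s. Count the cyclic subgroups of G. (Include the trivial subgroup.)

Each element a generates a cyclic subgroup ⟨a⟩; distinct elements may generate the same one (a cyclic group of order d has φ(d) generators).
Cyclic subgroups by order — order 1: 1; order 2: 9; order 3: 1; order 9: 1.
Total: 12.

12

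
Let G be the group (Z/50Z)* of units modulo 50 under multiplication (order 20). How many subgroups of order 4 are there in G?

|G| = 20 and 4 | 20, so subgroups of order 4 are possible by Lagrange.
The subgroups of order 4 are: {1, 7, 43, 49}.
So G has 1 subgroup of order 4.

1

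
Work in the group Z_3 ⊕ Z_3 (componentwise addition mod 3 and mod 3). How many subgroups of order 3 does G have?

4

|G| = 9 and 3 | 9, so subgroups of order 3 are possible by Lagrange.
The subgroups of order 3 are: {(0,0), (0,1), (0,2)}; {(0,0), (1,0), (2,0)}; {(0,0), (1,1), (2,2)}; {(0,0), (1,2), (2,1)}.
So G has 4 subgroups of order 3.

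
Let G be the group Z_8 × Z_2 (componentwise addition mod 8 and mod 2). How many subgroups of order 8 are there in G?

|G| = 16 and 8 | 16, so subgroups of order 8 are possible by Lagrange.
The subgroups of order 8 are: {(0,0), (0,1), (2,0), (2,1), (4,0), (4,1), (6,0), (6,1)}; {(0,0), (1,0), (2,0), (3,0), (4,0), (5,0), (6,0), (7,0)}; {(0,0), (1,1), (2,0), (3,1), (4,0), (5,1), (6,0), (7,1)}.
So G has 3 subgroups of order 8.

3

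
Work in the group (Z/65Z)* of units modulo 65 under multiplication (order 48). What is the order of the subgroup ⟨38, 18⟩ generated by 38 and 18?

|⟨38⟩| = 4 and |⟨18⟩| = 4, so |H| is a multiple of lcm(4, 4) = 4 and divides |G| = 48.
Closing under the operation: H = {1, 8, 12, 14, 18, 21, 27, 31, 34, 38, 44, 47, 51, 53, 57, 64}, so |H| = 16.

16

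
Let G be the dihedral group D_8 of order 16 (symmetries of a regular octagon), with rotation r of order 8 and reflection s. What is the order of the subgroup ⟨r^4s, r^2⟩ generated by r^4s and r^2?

8

|⟨r^4s⟩| = 2 and |⟨r^2⟩| = 4, so |H| is a multiple of lcm(2, 4) = 4 and divides |G| = 16.
Closing under the operation: H = {e, r^2, r^4, r^6, s, r^2s, r^4s, r^6s}, so |H| = 8.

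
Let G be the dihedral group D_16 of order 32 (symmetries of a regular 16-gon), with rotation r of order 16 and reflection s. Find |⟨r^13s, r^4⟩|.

|⟨r^13s⟩| = 2 and |⟨r^4⟩| = 4, so |H| is a multiple of lcm(2, 4) = 4 and divides |G| = 32.
Closing under the operation: H = {e, r^4, r^8, r^12, rs, r^5s, r^9s, r^13s}, so |H| = 8.

8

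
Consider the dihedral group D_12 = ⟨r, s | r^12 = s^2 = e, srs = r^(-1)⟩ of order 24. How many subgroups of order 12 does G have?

3

|G| = 24 and 12 | 24, so subgroups of order 12 are possible by Lagrange.
The subgroups of order 12 are: {e, r, r^2, r^3, r^4, r^5, r^6, r^7, r^8, r^9, r^10, r^11}; {e, r^2, r^4, r^6, r^8, r^10, s, r^2s, r^4s, r^6s, r^8s, r^10s}; {e, r^2, r^4, r^6, r^8, r^10, rs, r^3s, r^5s, r^7s, r^9s, r^11s}.
So G has 3 subgroups of order 12.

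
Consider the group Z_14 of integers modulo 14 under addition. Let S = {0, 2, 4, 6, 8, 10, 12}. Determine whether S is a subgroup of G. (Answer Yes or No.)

|S| = 7 divides |G| = 14, consistent with Lagrange.
S contains the identity, every element's inverse is in S, and S is closed under +: it is a subgroup.
In fact S = ⟨2⟩.

Yes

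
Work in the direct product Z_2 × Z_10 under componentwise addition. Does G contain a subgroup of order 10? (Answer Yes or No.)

10 | 20. A subgroup of order 10 is {(0,0), (0,1), (0,2), (0,3), (0,4), (0,5), (0,6), (0,7), (0,8), (0,9)}.

Yes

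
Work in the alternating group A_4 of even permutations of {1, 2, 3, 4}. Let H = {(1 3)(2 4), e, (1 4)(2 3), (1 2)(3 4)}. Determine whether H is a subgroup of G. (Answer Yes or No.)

Yes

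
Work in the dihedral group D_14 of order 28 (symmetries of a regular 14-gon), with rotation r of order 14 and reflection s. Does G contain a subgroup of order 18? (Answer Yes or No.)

18 does not divide |G| = 28, so by Lagrange no subgroup of order 18 exists.

No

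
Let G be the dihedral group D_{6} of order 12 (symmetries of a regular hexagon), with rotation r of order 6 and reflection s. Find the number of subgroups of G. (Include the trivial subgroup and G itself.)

16

|G| = 12, so by Lagrange every subgroup order divides 12. Divisors: 1, 2, 3, 4, 6, 12.
Subgroups by order — order 1: 1; order 2: 7; order 3: 1; order 4: 3; order 6: 3; order 12: 1.
Total: 1 + 7 + 1 + 3 + 3 + 1 = 16.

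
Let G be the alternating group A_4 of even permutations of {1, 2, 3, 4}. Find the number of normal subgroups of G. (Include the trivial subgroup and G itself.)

3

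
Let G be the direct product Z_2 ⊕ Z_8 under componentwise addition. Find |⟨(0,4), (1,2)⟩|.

4

|⟨(0,4)⟩| = 2 and |⟨(1,2)⟩| = 4, so |H| is a multiple of lcm(2, 4) = 4 and divides |G| = 16.
Closing under the operation: H = {(0,0), (0,4), (1,2), (1,6)}, so |H| = 4.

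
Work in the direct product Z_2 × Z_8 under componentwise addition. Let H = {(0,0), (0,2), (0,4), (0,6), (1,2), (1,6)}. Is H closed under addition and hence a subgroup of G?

|H| = 6 does not divide |G| = 16, so by Lagrange H is not a subgroup.

No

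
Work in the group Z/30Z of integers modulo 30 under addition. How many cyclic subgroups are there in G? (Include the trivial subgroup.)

8

A cyclic subgroup of order d is generated by each of its φ(d) elements of order d, so the cyclic subgroups of order d number (#elements of order d)/φ(d).
Cyclic subgroups by order — order 1: 1; order 2: 1; order 3: 1; order 5: 1; order 6: 1; order 10: 1; order 15: 1; order 30: 1.
Total: 8.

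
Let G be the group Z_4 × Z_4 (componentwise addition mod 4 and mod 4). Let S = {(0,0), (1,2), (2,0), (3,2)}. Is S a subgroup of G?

Yes

|S| = 4 divides |G| = 16, consistent with Lagrange.
S contains the identity, every element's inverse is in S, and S is closed under +: it is a subgroup.
In fact S = ⟨(3,2)⟩.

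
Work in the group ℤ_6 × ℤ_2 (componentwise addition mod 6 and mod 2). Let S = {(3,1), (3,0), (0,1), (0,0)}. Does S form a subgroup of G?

Yes

|S| = 4 divides |G| = 12, consistent with Lagrange.
S contains the identity, every element's inverse is in S, and S is closed under +: it is a subgroup.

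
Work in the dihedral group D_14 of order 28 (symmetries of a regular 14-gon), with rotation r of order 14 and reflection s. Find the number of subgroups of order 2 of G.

|G| = 28 and 2 | 28, so subgroups of order 2 are possible by Lagrange.
The subgroups of order 2 are: {e, r^10s}; {e, r^11s}; {e, r^12s}; {e, r^13s}; … (15 in all).
So G has 15 subgroups of order 2.

15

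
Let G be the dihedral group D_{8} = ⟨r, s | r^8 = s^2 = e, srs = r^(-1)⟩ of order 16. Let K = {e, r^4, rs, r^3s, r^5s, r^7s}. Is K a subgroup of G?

No

|K| = 6 does not divide |G| = 16, so by Lagrange K is not a subgroup.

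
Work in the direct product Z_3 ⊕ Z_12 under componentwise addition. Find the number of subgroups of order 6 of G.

|G| = 36 and 6 | 36, so subgroups of order 6 are possible by Lagrange.
The subgroups of order 6 are: {(0,0), (0,2), (0,4), (0,6), (0,8), (0,10)}; {(0,0), (0,6), (1,0), (1,6), (2,0), (2,6)}; {(0,0), (0,6), (1,4), (1,10), (2,2), (2,8)}; {(0,0), (0,6), (1,2), (1,8), (2,4), (2,10)}.
So G has 4 subgroups of order 6.

4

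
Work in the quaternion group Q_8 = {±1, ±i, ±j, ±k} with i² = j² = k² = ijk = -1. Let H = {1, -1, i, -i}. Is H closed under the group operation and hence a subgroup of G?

|H| = 4 divides |G| = 8, consistent with Lagrange.
H contains the identity, every element's inverse is in H, and H is closed under ·: it is a subgroup.
In fact H = ⟨-i⟩.

Yes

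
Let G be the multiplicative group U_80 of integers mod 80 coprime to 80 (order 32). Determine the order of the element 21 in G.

4

Compute successive powers of 21 mod 80: 21, 41, 61, 1; 21^4 ≡ 1 (mod 80).
So |⟨21⟩| = 4.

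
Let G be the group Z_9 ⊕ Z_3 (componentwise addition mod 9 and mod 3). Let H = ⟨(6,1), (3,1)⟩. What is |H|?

|⟨(6,1)⟩| = 3 and |⟨(3,1)⟩| = 3, so |H| is a multiple of lcm(3, 3) = 3 and divides |G| = 27.
Closing under the operation: H = {(0,0), (0,1), (0,2), (3,0), (3,1), (3,2), (6,0), (6,1), (6,2)}, so |H| = 9.

9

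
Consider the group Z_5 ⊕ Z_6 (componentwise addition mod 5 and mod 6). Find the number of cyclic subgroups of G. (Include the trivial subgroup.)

Group the elements of G by the cyclic subgroup they generate; each cyclic subgroup of order d accounts for φ(d) elements.
Cyclic subgroups by order — order 1: 1; order 2: 1; order 3: 1; order 5: 1; order 6: 1; order 10: 1; order 15: 1; order 30: 1.
Total: 8.

8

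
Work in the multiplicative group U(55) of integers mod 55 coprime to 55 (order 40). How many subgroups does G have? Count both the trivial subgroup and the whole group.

|G| = 40, so by Lagrange every subgroup order divides 40. Divisors: 1, 2, 4, 5, 8, 10, 20, 40.
Subgroups by order — order 1: 1; order 2: 3; order 4: 3; order 5: 1; order 8: 1; order 10: 3; order 20: 3; order 40: 1.
Total: 1 + 3 + 3 + 1 + 1 + 3 + 3 + 1 = 16.

16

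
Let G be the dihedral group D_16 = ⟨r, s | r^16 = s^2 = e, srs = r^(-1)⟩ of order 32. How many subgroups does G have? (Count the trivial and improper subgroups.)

|G| = 32, so by Lagrange every subgroup order divides 32. Divisors: 1, 2, 4, 8, 16, 32.
Subgroups by order — order 1: 1; order 2: 17; order 4: 9; order 8: 5; order 16: 3; order 32: 1.
Total: 1 + 17 + 9 + 5 + 3 + 1 = 36.

36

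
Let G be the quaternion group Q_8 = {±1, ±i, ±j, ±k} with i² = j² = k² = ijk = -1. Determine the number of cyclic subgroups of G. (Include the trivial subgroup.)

Each element a generates a cyclic subgroup ⟨a⟩; distinct elements may generate the same one (a cyclic group of order d has φ(d) generators).
Cyclic subgroups by order — order 1: 1; order 2: 1; order 4: 3.
Total: 5.

5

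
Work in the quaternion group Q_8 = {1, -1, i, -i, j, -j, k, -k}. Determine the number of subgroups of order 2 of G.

|G| = 8 and 2 | 8, so subgroups of order 2 are possible by Lagrange.
The subgroups of order 2 are: {1, -1}.
So G has 1 subgroup of order 2.

1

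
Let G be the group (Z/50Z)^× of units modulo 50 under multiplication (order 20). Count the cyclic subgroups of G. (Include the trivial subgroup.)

A cyclic subgroup of order d is generated by each of its φ(d) elements of order d, so the cyclic subgroups of order d number (#elements of order d)/φ(d).
Cyclic subgroups by order — order 1: 1; order 2: 1; order 4: 1; order 5: 1; order 10: 1; order 20: 1.
Total: 6.

6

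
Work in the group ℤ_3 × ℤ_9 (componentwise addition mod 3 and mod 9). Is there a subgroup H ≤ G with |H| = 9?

Yes

9 | 27. A subgroup of order 9 is {(0,0), (0,1), (0,2), (0,3), (0,4), (0,5), (0,6), (0,7), (0,8)}.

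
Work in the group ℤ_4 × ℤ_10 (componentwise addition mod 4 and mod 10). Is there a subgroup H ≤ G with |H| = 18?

18 does not divide |G| = 40, so by Lagrange no subgroup of order 18 exists.

No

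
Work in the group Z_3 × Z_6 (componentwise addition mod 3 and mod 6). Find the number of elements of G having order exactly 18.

0

An element (a,b) has order lcm(ord(a), ord(b)); count pairs with lcm equal to 18.
Enumerating gives 0 such elements.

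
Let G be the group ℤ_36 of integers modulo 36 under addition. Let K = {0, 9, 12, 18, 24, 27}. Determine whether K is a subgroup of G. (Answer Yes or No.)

No

Closure fails: 18 + 24 = 6 ∉ K. So K is not a subgroup.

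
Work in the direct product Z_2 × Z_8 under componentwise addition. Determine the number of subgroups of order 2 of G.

3

|G| = 16 and 2 | 16, so subgroups of order 2 are possible by Lagrange.
The subgroups of order 2 are: {(0,0), (0,4)}; {(0,0), (1,0)}; {(0,0), (1,4)}.
So G has 3 subgroups of order 2.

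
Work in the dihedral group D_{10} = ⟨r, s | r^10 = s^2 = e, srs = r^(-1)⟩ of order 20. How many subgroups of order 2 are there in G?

11

|G| = 20 and 2 | 20, so subgroups of order 2 are possible by Lagrange.
The subgroups of order 2 are: {e, r^2s}; {e, r^3s}; {e, r^4s}; {e, r^5}; … (11 in all).
So G has 11 subgroups of order 2.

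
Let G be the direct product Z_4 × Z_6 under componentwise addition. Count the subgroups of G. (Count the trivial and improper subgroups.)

|G| = 24, so by Lagrange every subgroup order divides 24. Divisors: 1, 2, 3, 4, 6, 8, 12, 24.
Subgroups by order — order 1: 1; order 2: 3; order 3: 1; order 4: 3; order 6: 3; order 8: 1; order 12: 3; order 24: 1.
Total: 1 + 3 + 1 + 3 + 3 + 1 + 3 + 1 = 16.

16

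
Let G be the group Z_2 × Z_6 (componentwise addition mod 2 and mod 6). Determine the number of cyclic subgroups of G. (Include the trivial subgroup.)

Each element a generates a cyclic subgroup ⟨a⟩; distinct elements may generate the same one (a cyclic group of order d has φ(d) generators).
Cyclic subgroups by order — order 1: 1; order 2: 3; order 3: 1; order 6: 3.
Total: 8.

8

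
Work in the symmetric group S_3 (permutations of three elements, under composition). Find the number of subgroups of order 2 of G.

3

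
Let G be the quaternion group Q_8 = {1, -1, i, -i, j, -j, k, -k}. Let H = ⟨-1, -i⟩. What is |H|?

|⟨-1⟩| = 2 and |⟨-i⟩| = 4, so |H| is a multiple of lcm(2, 4) = 4 and divides |G| = 8.
Closing under the operation: H = {1, -1, i, -i}, so |H| = 4.

4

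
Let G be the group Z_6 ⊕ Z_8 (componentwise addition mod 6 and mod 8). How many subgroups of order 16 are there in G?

1

|G| = 48 and 16 | 48, so subgroups of order 16 are possible by Lagrange.
The subgroups of order 16 are: {(0,0), (0,1), (0,2), (0,3), (0,4), (0,5), (0,6), (0,7), (3,0), (3,1), (3,2), (3,3), (3,4), (3,5), (3,6), (3,7)}.
So G has 1 subgroup of order 16.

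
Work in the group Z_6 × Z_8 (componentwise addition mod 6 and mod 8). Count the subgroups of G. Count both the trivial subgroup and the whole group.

22

|G| = 48, so by Lagrange every subgroup order divides 48. Divisors: 1, 2, 3, 4, 6, 8, 12, 16, 24, 48.
Subgroups by order — order 1: 1; order 2: 3; order 3: 1; order 4: 3; order 6: 3; order 8: 3; order 12: 3; order 16: 1; order 24: 3; order 48: 1.
Total: 1 + 3 + 1 + 3 + 3 + 3 + 3 + 1 + 3 + 1 = 22.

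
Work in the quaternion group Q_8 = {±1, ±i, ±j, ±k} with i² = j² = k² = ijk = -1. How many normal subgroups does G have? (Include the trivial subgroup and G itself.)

6

G has 6 subgroups. Checking conjugation-invariance by order — order 1: 1/1 normal; order 2: 1/1 normal; order 4: 3/3 normal; order 8: 1/1 normal.
Total normal subgroups: 6.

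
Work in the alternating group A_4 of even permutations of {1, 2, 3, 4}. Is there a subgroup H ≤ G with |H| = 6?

6 | 12, so Lagrange does not rule it out; but checking all subgroups of G, none has order 6.
(A_4 is the standard example that the converse of Lagrange fails.)

No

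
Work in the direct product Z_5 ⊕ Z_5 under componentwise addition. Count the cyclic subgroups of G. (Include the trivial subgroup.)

7

Group the elements of G by the cyclic subgroup they generate; each cyclic subgroup of order d accounts for φ(d) elements.
Cyclic subgroups by order — order 1: 1; order 5: 6.
Total: 7.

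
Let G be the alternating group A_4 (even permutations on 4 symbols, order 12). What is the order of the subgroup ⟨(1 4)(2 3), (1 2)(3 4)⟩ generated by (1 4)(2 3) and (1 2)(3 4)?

4

|⟨(1 4)(2 3)⟩| = 2 and |⟨(1 2)(3 4)⟩| = 2, so |H| is a multiple of lcm(2, 2) = 2 and divides |G| = 12.
Closing under the operation: H = {e, (1 2)(3 4), (1 3)(2 4), (1 4)(2 3)}, so |H| = 4.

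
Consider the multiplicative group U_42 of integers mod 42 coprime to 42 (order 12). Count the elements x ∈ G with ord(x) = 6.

6

The elements of order 6 are: 5, 11, 17, 19, 23, 31.
That's 6.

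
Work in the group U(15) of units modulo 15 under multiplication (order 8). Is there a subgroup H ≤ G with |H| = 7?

7 does not divide |G| = 8, so by Lagrange no subgroup of order 7 exists.

No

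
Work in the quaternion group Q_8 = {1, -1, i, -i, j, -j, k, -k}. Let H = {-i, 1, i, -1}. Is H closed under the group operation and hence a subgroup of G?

|H| = 4 divides |G| = 8, consistent with Lagrange.
H contains the identity, every element's inverse is in H, and H is closed under ·: it is a subgroup.
In fact H = ⟨-i⟩.

Yes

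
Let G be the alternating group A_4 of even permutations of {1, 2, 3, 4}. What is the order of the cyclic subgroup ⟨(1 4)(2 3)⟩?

2

Computing powers of (1 4)(2 3): the smallest k with ((1 4)(2 3))^k = e is k = 2.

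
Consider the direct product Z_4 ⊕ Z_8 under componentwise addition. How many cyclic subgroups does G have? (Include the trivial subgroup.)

14

Group the elements of G by the cyclic subgroup they generate; each cyclic subgroup of order d accounts for φ(d) elements.
Cyclic subgroups by order — order 1: 1; order 2: 3; order 4: 6; order 8: 4.
Total: 14.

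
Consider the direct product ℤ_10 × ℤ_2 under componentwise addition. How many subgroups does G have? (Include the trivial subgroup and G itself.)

|G| = 20, so by Lagrange every subgroup order divides 20. Divisors: 1, 2, 4, 5, 10, 20.
Subgroups by order — order 1: 1; order 2: 3; order 4: 1; order 5: 1; order 10: 3; order 20: 1.
Total: 1 + 3 + 1 + 1 + 3 + 1 = 10.

10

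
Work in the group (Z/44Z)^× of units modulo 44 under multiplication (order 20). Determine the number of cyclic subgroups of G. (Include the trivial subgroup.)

Each element a generates a cyclic subgroup ⟨a⟩; distinct elements may generate the same one (a cyclic group of order d has φ(d) generators).
Cyclic subgroups by order — order 1: 1; order 2: 3; order 5: 1; order 10: 3.
Total: 8.

8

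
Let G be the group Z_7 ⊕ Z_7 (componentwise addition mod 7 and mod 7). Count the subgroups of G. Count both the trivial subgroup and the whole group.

10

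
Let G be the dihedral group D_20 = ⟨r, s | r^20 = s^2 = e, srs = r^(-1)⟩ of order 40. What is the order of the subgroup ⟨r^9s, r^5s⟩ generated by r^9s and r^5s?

|⟨r^9s⟩| = 2 and |⟨r^5s⟩| = 2, so |H| is a multiple of lcm(2, 2) = 2 and divides |G| = 40.
Closing under the operation: H = {e, r^4, r^8, r^12, r^16, rs, r^5s, r^9s, r^13s, r^17s}, so |H| = 10.

10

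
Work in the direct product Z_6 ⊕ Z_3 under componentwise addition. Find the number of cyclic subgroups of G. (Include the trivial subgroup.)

10

Each element a generates a cyclic subgroup ⟨a⟩; distinct elements may generate the same one (a cyclic group of order d has φ(d) generators).
Cyclic subgroups by order — order 1: 1; order 2: 1; order 3: 4; order 6: 4.
Total: 10.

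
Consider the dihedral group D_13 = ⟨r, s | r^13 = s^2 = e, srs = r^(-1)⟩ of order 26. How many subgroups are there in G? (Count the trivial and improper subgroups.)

|G| = 26, so by Lagrange every subgroup order divides 26. Divisors: 1, 2, 13, 26.
Subgroups by order — order 1: 1; order 2: 13; order 13: 1; order 26: 1.
Total: 1 + 13 + 1 + 1 = 16.

16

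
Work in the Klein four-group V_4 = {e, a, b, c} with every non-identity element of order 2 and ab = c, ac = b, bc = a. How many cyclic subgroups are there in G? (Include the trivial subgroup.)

4

A cyclic subgroup of order d is generated by each of its φ(d) elements of order d, so the cyclic subgroups of order d number (#elements of order d)/φ(d).
Cyclic subgroups by order — order 1: 1; order 2: 3.
Total: 4.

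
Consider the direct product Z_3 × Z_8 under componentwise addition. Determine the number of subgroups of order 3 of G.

|G| = 24 and 3 | 24, so subgroups of order 3 are possible by Lagrange.
The subgroups of order 3 are: {(0,0), (1,0), (2,0)}.
So G has 1 subgroup of order 3.

1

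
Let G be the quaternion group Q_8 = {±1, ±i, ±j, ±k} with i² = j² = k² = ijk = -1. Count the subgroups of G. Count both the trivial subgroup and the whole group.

|G| = 8, so by Lagrange every subgroup order divides 8. Divisors: 1, 2, 4, 8.
Subgroups by order — order 1: 1; order 2: 1; order 4: 3; order 8: 1.
Total: 1 + 1 + 3 + 1 = 6.

6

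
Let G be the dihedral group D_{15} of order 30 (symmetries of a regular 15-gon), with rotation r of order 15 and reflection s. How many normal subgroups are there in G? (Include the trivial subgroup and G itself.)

G has 28 subgroups. Checking conjugation-invariance by order — order 1: 1/1 normal; order 2: 0/15 normal; order 3: 1/1 normal; order 5: 1/1 normal; order 6: 0/5 normal; order 10: 0/3 normal; order 15: 1/1 normal; order 30: 1/1 normal.
Total normal subgroups: 5.

5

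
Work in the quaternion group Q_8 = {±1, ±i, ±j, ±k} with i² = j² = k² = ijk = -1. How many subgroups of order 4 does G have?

3

|G| = 8 and 4 | 8, so subgroups of order 4 are possible by Lagrange.
The subgroups of order 4 are: {1, -1, i, -i}; {1, -1, j, -j}; {1, -1, k, -k}.
So G has 3 subgroups of order 4.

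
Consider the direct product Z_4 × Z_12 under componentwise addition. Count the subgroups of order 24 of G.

3

|G| = 48 and 24 | 48, so subgroups of order 24 are possible by Lagrange.
The subgroups of order 24 are: {(0,0), (0,1), (0,2), (0,3), (0,4), (0,5), (0,6), (0,7), (0,8), (0,9), (0,10), (0,11), (2,0), (2,1), (2,2), (2,3), (2,4), (2,5), (2,6), (2,7), (2,8), (2,9), (2,10), (2,11)}; {(0,0), (0,2), (0,4), (0,6), (0,8), (0,10), (1,0), (1,2), (1,4), (1,6), (1,8), (1,10), (2,0), (2,2), (2,4), (2,6), (2,8), (2,10), (3,0), (3,2), (3,4), (3,6), (3,8), (3,10)}; {(0,0), (0,2), (0,4), (0,6), (0,8), (0,10), (1,1), (1,3), (1,5), (1,7), (1,9), (1,11), (2,0), (2,2), (2,4), (2,6), (2,8), (2,10), (3,1), (3,3), (3,5), (3,7), (3,9), (3,11)}.
So G has 3 subgroups of order 24.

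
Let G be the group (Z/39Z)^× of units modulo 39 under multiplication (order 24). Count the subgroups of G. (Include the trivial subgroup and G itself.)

|G| = 24, so by Lagrange every subgroup order divides 24. Divisors: 1, 2, 3, 4, 6, 8, 12, 24.
Subgroups by order — order 1: 1; order 2: 3; order 3: 1; order 4: 3; order 6: 3; order 8: 1; order 12: 3; order 24: 1.
Total: 1 + 3 + 1 + 3 + 3 + 1 + 3 + 1 = 16.

16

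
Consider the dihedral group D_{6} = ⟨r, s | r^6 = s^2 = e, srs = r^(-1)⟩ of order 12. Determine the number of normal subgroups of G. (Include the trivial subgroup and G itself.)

7

G has 16 subgroups. Checking conjugation-invariance by order — order 1: 1/1 normal; order 2: 1/7 normal; order 3: 1/1 normal; order 4: 0/3 normal; order 6: 3/3 normal; order 12: 1/1 normal.
Total normal subgroups: 7.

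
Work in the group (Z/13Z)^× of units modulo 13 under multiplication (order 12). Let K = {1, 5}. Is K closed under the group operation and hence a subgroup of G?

5 ∈ K but its inverse 8 ∉ K, so K is not a subgroup.

No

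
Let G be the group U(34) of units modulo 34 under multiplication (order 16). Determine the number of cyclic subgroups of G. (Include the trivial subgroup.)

5

Group the elements of G by the cyclic subgroup they generate; each cyclic subgroup of order d accounts for φ(d) elements.
Cyclic subgroups by order — order 1: 1; order 2: 1; order 4: 1; order 8: 1; order 16: 1.
Total: 5.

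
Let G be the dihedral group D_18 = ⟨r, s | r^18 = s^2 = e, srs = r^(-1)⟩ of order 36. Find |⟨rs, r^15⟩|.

|⟨rs⟩| = 2 and |⟨r^15⟩| = 6, so |H| is a multiple of lcm(2, 6) = 6 and divides |G| = 36.
Closing under the operation: H = {e, r^3, r^6, r^9, r^12, r^15, rs, r^4s, r^7s, r^10s, r^13s, r^16s}, so |H| = 12.

12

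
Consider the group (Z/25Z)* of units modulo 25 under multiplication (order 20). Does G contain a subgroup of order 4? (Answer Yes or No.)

Yes

4 | 20. A subgroup of order 4 is {1, 7, 18, 24}.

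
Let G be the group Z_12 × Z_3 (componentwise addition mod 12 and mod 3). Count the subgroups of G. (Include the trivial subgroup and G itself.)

18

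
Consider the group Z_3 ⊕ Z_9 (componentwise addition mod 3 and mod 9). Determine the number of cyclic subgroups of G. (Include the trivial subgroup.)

8

Group the elements of G by the cyclic subgroup they generate; each cyclic subgroup of order d accounts for φ(d) elements.
Cyclic subgroups by order — order 1: 1; order 3: 4; order 9: 3.
Total: 8.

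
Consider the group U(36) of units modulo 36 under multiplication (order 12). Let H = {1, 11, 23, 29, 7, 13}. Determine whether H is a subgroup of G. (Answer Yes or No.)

29 ∈ H but its inverse 5 ∉ H, so H is not a subgroup.

No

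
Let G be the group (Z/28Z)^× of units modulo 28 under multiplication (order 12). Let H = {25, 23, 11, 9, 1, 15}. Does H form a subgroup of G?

Yes

|H| = 6 divides |G| = 12, consistent with Lagrange.
H contains the identity, every element's inverse is in H, and H is closed under ·: it is a subgroup.
In fact H = ⟨23⟩.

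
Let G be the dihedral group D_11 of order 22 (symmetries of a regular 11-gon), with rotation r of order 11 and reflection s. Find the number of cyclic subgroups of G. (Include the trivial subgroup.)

13

Each element a generates a cyclic subgroup ⟨a⟩; distinct elements may generate the same one (a cyclic group of order d has φ(d) generators).
Cyclic subgroups by order — order 1: 1; order 2: 11; order 11: 1.
Total: 13.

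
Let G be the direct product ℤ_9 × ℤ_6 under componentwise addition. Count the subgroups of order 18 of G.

4

|G| = 54 and 18 | 54, so subgroups of order 18 are possible by Lagrange.
The subgroups of order 18 are: {(0,0), (0,1), (0,2), (0,3), (0,4), (0,5), (3,0), (3,1), (3,2), (3,3), (3,4), (3,5), (6,0), (6,1), (6,2), (6,3), (6,4), (6,5)}; {(0,0), (0,3), (1,0), (1,3), (2,0), (2,3), (3,0), (3,3), (4,0), (4,3), (5,0), (5,3), (6,0), (6,3), (7,0), (7,3), (8,0), (8,3)}; {(0,0), (0,3), (1,1), (1,4), (2,2), (2,5), (3,0), (3,3), (4,1), (4,4), (5,2), (5,5), (6,0), (6,3), (7,1), (7,4), (8,2), (8,5)}; {(0,0), (0,3), (1,2), (1,5), (2,1), (2,4), (3,0), (3,3), (4,2), (4,5), (5,1), (5,4), (6,0), (6,3), (7,2), (7,5), (8,1), (8,4)}.
So G has 4 subgroups of order 18.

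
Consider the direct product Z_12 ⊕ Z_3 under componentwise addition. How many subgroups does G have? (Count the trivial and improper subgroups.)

18

|G| = 36, so by Lagrange every subgroup order divides 36. Divisors: 1, 2, 3, 4, 6, 9, 12, 18, 36.
Subgroups by order — order 1: 1; order 2: 1; order 3: 4; order 4: 1; order 6: 4; order 9: 1; order 12: 4; order 18: 1; order 36: 1.
Total: 1 + 1 + 4 + 1 + 4 + 1 + 4 + 1 + 1 = 18.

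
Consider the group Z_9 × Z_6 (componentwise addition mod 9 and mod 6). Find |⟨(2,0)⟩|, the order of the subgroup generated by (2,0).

The order of (2,0) in Z_9 × Z_6 is lcm(ord(2) in Z_9, ord(0) in Z_6).
ord(2) = 9 and ord(0) = 1, so |⟨(2,0)⟩| = lcm(9, 1) = 9.

9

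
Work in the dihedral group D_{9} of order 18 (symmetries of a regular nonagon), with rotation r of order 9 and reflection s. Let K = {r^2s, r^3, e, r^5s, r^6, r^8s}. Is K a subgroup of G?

|K| = 6 divides |G| = 18, consistent with Lagrange.
K contains the identity, every element's inverse is in K, and K is closed under ·: it is a subgroup.

Yes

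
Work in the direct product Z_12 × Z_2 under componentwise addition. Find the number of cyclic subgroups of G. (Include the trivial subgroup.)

Each element a generates a cyclic subgroup ⟨a⟩; distinct elements may generate the same one (a cyclic group of order d has φ(d) generators).
Cyclic subgroups by order — order 1: 1; order 2: 3; order 3: 1; order 4: 2; order 6: 3; order 12: 2.
Total: 12.

12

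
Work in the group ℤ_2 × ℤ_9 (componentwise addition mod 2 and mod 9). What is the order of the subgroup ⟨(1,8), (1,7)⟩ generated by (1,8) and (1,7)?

18

|⟨(1,8)⟩| = 18 and |⟨(1,7)⟩| = 18, so |H| is a multiple of lcm(18, 18) = 18 and divides |G| = 18.
Closing {(1,8), (1,7)} under the group operation gives all of G, so |H| = 18.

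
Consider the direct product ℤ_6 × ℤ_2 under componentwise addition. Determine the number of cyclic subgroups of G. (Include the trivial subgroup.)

8

Group the elements of G by the cyclic subgroup they generate; each cyclic subgroup of order d accounts for φ(d) elements.
Cyclic subgroups by order — order 1: 1; order 2: 3; order 3: 1; order 6: 3.
Total: 8.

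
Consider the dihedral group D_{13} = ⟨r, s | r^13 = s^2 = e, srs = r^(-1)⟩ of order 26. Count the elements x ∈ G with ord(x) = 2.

13

Enumerating element orders in G gives 13 elements of order 2.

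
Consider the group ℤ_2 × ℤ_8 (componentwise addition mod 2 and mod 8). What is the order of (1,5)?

8

The order of (1,5) in Z_2 × Z_8 is lcm(ord(1) in Z_2, ord(5) in Z_8).
ord(1) = 2 and ord(5) = 8, so |⟨(1,5)⟩| = lcm(2, 8) = 8.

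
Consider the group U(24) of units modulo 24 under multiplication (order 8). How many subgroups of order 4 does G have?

7

|G| = 8 and 4 | 8, so subgroups of order 4 are possible by Lagrange.
The subgroups of order 4 are: {1, 11, 13, 23}; {1, 11, 17, 19}; {1, 5, 7, 11}; {1, 5, 13, 17}; … (7 in all).
So G has 7 subgroups of order 4.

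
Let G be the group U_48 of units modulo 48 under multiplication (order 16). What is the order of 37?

4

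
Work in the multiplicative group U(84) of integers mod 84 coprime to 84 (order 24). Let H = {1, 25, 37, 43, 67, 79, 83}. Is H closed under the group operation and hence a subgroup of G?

No

|H| = 7 does not divide |G| = 24, so by Lagrange H is not a subgroup.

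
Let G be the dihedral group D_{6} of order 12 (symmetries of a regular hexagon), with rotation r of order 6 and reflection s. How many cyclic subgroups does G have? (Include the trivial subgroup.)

Group the elements of G by the cyclic subgroup they generate; each cyclic subgroup of order d accounts for φ(d) elements.
Cyclic subgroups by order — order 1: 1; order 2: 7; order 3: 1; order 6: 1.
Total: 10.

10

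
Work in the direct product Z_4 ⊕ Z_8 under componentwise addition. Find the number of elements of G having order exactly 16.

0

An element (a,b) has order lcm(ord(a), ord(b)); count pairs with lcm equal to 16.
Enumerating gives 0 such elements.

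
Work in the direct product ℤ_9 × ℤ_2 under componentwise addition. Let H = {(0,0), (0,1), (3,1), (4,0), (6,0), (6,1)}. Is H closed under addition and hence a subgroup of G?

(4,0) ∈ H but its inverse (5,0) ∉ H, so H is not a subgroup.

No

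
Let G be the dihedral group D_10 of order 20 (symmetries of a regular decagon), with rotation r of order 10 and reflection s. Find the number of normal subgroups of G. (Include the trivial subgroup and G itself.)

7

G has 22 subgroups. Checking conjugation-invariance by order — order 1: 1/1 normal; order 2: 1/11 normal; order 4: 0/5 normal; order 5: 1/1 normal; order 10: 3/3 normal; order 20: 1/1 normal.
Total normal subgroups: 7.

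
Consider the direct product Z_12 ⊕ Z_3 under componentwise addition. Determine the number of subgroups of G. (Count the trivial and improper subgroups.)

18

|G| = 36, so by Lagrange every subgroup order divides 36. Divisors: 1, 2, 3, 4, 6, 9, 12, 18, 36.
Subgroups by order — order 1: 1; order 2: 1; order 3: 4; order 4: 1; order 6: 4; order 9: 1; order 12: 4; order 18: 1; order 36: 1.
Total: 1 + 1 + 4 + 1 + 4 + 1 + 4 + 1 + 1 = 18.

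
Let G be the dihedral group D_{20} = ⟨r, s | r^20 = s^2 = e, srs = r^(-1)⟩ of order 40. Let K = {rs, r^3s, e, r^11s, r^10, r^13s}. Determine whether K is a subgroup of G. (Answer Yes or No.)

No

|K| = 6 does not divide |G| = 40, so by Lagrange K is not a subgroup.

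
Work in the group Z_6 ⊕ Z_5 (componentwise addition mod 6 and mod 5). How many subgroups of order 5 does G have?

1

|G| = 30 and 5 | 30, so subgroups of order 5 are possible by Lagrange.
The subgroups of order 5 are: {(0,0), (0,1), (0,2), (0,3), (0,4)}.
So G has 1 subgroup of order 5.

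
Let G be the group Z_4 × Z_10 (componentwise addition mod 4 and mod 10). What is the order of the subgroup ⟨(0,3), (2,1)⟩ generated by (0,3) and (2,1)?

|⟨(0,3)⟩| = 10 and |⟨(2,1)⟩| = 10, so |H| is a multiple of lcm(10, 10) = 10 and divides |G| = 40.
Closing under the operation: H = {(0,0), (0,1), (0,2), (0,3), (0,4), (0,5), (0,6), (0,7), (0,8), (0,9), (2,0), (2,1), (2,2), (2,3), (2,4), (2,5), (2,6), (2,7), (2,8), (2,9)}, so |H| = 20.

20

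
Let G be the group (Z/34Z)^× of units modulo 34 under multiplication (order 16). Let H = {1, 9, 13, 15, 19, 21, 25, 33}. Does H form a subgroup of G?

Yes

|H| = 8 divides |G| = 16, consistent with Lagrange.
H contains the identity, every element's inverse is in H, and H is closed under ·: it is a subgroup.
In fact H = ⟨9⟩.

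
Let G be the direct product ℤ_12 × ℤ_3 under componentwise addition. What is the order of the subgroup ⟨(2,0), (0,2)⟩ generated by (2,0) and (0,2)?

18

|⟨(2,0)⟩| = 6 and |⟨(0,2)⟩| = 3, so |H| is a multiple of lcm(6, 3) = 6 and divides |G| = 36.
Closing under the operation: H = {(0,0), (0,1), (0,2), (2,0), (2,1), (2,2), (4,0), (4,1), (4,2), (6,0), (6,1), (6,2), (8,0), (8,1), (8,2), (10,0), (10,1), (10,2)}, so |H| = 18.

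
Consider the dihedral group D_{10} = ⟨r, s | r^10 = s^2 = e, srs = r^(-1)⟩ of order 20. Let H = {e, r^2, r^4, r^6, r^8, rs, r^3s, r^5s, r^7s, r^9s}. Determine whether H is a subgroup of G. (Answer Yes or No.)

Yes

|H| = 10 divides |G| = 20, consistent with Lagrange.
H contains the identity, every element's inverse is in H, and H is closed under ·: it is a subgroup.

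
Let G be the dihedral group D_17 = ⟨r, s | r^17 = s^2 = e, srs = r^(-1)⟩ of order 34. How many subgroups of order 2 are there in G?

|G| = 34 and 2 | 34, so subgroups of order 2 are possible by Lagrange.
The subgroups of order 2 are: {e, r^10s}; {e, r^11s}; {e, r^12s}; {e, r^13s}; … (17 in all).
So G has 17 subgroups of order 2.

17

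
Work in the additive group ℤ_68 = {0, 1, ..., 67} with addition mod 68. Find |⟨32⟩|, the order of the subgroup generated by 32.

17

In ℤ_68, the order of an element a is n/gcd(a, n).
gcd(32, 68) = 4, so |⟨32⟩| = 68/4 = 17.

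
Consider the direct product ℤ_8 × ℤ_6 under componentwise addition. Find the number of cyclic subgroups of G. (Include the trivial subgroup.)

16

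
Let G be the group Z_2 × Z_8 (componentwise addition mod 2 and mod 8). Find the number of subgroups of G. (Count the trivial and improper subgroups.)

|G| = 16, so by Lagrange every subgroup order divides 16. Divisors: 1, 2, 4, 8, 16.
Subgroups by order — order 1: 1; order 2: 3; order 4: 3; order 8: 3; order 16: 1.
Total: 1 + 3 + 3 + 3 + 1 = 11.

11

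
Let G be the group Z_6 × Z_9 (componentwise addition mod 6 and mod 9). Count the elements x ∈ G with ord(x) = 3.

8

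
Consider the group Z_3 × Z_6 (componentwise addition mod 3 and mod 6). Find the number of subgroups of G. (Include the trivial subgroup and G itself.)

|G| = 18, so by Lagrange every subgroup order divides 18. Divisors: 1, 2, 3, 6, 9, 18.
Subgroups by order — order 1: 1; order 2: 1; order 3: 4; order 6: 4; order 9: 1; order 18: 1.
Total: 1 + 1 + 4 + 4 + 1 + 1 = 12.

12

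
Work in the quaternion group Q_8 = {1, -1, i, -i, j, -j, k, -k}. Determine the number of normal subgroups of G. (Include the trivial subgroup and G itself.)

6

G has 6 subgroups. Checking conjugation-invariance by order — order 1: 1/1 normal; order 2: 1/1 normal; order 4: 3/3 normal; order 8: 1/1 normal.
Total normal subgroups: 6.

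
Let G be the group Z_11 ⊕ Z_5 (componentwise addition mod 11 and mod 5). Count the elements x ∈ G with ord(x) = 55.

40

An element (a,b) has order lcm(ord(a), ord(b)); count pairs with lcm equal to 55.
Enumerating gives 40 such elements.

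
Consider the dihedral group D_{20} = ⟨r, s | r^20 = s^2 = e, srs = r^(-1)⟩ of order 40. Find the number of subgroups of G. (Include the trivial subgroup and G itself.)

48

|G| = 40, so by Lagrange every subgroup order divides 40. Divisors: 1, 2, 4, 5, 8, 10, 20, 40.
Subgroups by order — order 1: 1; order 2: 21; order 4: 11; order 5: 1; order 8: 5; order 10: 5; order 20: 3; order 40: 1.
Total: 1 + 21 + 11 + 1 + 5 + 5 + 3 + 1 = 48.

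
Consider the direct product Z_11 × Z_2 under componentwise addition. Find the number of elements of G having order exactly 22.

10

An element (a,b) has order lcm(ord(a), ord(b)); count pairs with lcm equal to 22.
Enumerating gives 10 such elements.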